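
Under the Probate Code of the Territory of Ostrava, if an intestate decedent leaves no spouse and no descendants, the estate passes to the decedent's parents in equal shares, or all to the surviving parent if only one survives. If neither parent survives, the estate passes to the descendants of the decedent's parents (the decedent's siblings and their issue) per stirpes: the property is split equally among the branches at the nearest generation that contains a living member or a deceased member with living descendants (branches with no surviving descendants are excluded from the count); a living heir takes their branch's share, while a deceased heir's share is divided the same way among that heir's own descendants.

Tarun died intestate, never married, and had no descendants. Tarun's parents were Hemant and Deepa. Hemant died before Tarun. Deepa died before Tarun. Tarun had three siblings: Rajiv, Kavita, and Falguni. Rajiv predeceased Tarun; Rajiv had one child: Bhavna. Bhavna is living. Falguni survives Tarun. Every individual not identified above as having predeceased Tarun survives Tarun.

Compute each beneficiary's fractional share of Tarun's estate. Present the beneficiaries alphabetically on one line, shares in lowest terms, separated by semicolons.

Bhavna 1/3; Falguni 1/3; Kavita 1/3

Neither parent survives and there are no descendants, so the estate passes to Tarun's siblings and their issue per stirpes.
The estate is divided into 3 equal shares of 1/3 among Rajiv, Kavita, Falguni.
Rajiv predeceased; the 1/3 allotted to Rajiv's branch passes to Rajiv's issue by representation.
Bhavna is the sole taker at this level and receives the full 1/3.
Kavita is living and takes 1/3.
Falguni is living and takes 1/3.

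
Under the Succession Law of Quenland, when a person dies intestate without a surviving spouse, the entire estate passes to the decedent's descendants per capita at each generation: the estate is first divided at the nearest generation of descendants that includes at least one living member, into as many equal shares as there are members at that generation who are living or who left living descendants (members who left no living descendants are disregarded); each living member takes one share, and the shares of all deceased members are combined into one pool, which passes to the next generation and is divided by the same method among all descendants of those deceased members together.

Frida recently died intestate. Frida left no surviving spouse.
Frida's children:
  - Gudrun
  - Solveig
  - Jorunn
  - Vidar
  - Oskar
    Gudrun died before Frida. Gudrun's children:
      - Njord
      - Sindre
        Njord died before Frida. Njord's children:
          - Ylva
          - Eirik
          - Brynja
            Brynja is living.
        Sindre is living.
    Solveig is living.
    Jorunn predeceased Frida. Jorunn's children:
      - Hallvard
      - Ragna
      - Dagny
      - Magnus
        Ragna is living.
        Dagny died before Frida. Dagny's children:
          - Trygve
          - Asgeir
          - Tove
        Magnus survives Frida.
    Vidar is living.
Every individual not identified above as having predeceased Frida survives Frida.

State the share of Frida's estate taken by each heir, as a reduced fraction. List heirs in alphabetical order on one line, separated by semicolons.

Asgeir 1/45; Brynja 1/45; Eirik 1/45; Hallvard 1/15; Magnus 1/15; Oskar 1/5; Ragna 1/15; Sindre 1/15; Solveig 1/5; Tove 1/45; Trygve 1/45; Vidar 1/5; Ylva 1/45

There is no surviving spouse, so the entire estate passes to Frida's descendants per capita at each generation.
At generation 1 (Gudrun, Solveig, Jorunn, Vidar, Oskar) there are 5 shares of (1)/5 = 1/5 each.
Living: Solveig, Vidar, and Oskar — each takes 1/5.
Deceased: Gudrun and Jorunn. Their combined 2/5 is pooled and carried to generation 2.
At generation 2 (Njord, Sindre, Hallvard, Ragna, Dagny, Magnus) there are 6 shares of (2/5)/6 = 1/15 each.
Living: Sindre, Hallvard, Ragna, and Magnus — each takes 1/15.
Deceased: Njord and Dagny. Their combined 2/15 is pooled and carried to generation 3.
At generation 3 (Ylva, Eirik, Brynja, Trygve, Asgeir, Tove) there are 6 shares of (2/15)/6 = 1/45 each.
Living: Ylva, Eirik, Brynja, Trygve, Asgeir, and Tove — each takes 1/45.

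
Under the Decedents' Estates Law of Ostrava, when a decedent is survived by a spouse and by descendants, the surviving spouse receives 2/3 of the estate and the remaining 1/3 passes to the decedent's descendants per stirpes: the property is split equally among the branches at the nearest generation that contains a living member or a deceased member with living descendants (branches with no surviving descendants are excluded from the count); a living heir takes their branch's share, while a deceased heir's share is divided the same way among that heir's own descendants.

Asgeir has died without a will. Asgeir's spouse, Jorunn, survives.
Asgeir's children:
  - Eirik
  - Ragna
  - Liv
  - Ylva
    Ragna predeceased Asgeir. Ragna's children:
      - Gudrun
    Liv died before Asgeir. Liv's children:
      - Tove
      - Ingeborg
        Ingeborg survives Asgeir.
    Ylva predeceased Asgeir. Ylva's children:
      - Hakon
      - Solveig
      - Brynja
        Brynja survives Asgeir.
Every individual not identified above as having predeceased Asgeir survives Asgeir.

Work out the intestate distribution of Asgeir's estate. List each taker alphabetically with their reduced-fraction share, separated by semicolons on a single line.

Jorunn, as surviving spouse, takes 2/3.
The remaining 1/3 passes to Asgeir's descendants per stirpes.
The 1/3 is divided into 4 equal shares of 1/12 among Eirik, Ragna, Liv, Ylva.
Eirik is living and takes 1/12.
Ragna predeceased; the 1/12 allotted to Ragna's branch passes to Ragna's issue by representation.
Gudrun is the sole taker at this level and receives the full 1/12.
Liv predeceased; the 1/12 allotted to Liv's branch passes to Liv's issue by representation.
The 1/12 is divided into 2 equal shares of 1/24 among Tove, Ingeborg.
Tove is living and takes 1/24.
Ingeborg is living and takes 1/24.
Ylva predeceased; the 1/12 allotted to Ylva's branch passes to Ylva's issue by representation.
The 1/12 is divided into 3 equal shares of 1/36 among Hakon, Solveig, Brynja.
Hakon is living and takes 1/36.
Solveig is living and takes 1/36.
Brynja is living and takes 1/36.

Brynja 1/36; Eirik 1/12; Gudrun 1/12; Hakon 1/36; Ingeborg 1/24; Jorunn 2/3; Solveig 1/36; Tove 1/24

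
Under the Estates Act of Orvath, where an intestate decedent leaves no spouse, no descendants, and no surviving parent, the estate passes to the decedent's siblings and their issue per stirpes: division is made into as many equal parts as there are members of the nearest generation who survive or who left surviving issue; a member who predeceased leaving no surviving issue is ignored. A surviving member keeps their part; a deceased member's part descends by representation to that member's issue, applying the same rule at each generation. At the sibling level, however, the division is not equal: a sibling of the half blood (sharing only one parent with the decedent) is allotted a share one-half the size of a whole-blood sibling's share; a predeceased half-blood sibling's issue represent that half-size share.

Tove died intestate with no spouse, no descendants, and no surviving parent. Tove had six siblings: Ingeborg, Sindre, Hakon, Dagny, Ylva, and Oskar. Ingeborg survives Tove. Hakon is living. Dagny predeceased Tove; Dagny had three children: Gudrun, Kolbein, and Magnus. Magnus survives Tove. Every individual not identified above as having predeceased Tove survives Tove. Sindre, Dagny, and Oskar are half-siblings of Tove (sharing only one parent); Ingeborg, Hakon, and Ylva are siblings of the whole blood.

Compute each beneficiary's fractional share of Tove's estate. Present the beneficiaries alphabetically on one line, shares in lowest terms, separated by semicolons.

Gudrun 1/27; Hakon 2/9; Ingeborg 2/9; Kolbein 1/27; Magnus 1/27; Oskar 1/9; Sindre 1/9; Ylva 2/9

No spouse, descendants, or parent survives, so the estate passes to Tove's siblings per stirpes.
Half-blood siblings count for one-half the weight of whole-blood siblings at the initial division.
Dividing 1 in proportion to weights (total weight 9/2): Ingeborg (weight 1) → 2/9; Sindre (weight 1/2) → 1/9; Hakon (weight 1) → 2/9; Dagny (weight 1/2) → 1/9; Ylva (weight 1) → 2/9; Oskar (weight 1/2) → 1/9.
Ingeborg is living and takes 2/9.
Sindre is living and takes 1/9.
Hakon is living and takes 2/9.
Dagny predeceased; the 1/9 allotted to Dagny's branch passes to Dagny's issue by representation.
The 1/9 is divided into 3 equal shares of 1/27 among Gudrun, Kolbein, Magnus.
Gudrun is living and takes 1/27.
Kolbein is living and takes 1/27.
Magnus is living and takes 1/27.
Ylva is living and takes 2/9.
Oskar is living and takes 1/9.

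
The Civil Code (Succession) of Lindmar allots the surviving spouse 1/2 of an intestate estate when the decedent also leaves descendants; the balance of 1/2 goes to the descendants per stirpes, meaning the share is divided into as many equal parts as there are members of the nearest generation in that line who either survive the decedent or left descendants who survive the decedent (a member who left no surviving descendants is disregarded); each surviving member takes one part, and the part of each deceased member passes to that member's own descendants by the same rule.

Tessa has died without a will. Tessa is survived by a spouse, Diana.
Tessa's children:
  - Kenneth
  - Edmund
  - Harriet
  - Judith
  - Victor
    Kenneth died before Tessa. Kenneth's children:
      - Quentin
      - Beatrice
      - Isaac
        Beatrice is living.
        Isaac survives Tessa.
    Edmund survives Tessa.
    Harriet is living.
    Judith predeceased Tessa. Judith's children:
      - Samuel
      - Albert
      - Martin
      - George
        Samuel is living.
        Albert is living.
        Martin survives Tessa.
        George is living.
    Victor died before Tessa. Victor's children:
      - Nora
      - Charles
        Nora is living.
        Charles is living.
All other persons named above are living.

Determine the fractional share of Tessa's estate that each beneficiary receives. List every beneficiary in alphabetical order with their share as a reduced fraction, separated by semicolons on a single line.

Albert 1/40; Beatrice 1/30; Charles 1/20; Diana 1/2; Edmund 1/10; George 1/40; Harriet 1/10; Isaac 1/30; Martin 1/40; Nora 1/20; Quentin 1/30; Samuel 1/40

Diana, as surviving spouse, takes 1/2.
The remaining 1/2 passes to Tessa's descendants per stirpes.
The 1/2 is divided into 5 equal shares of 1/10 among Kenneth, Edmund, Harriet, Judith, Victor.
Kenneth predeceased; the 1/10 allotted to Kenneth's branch passes to Kenneth's issue by representation.
The 1/10 is divided into 3 equal shares of 1/30 among Quentin, Beatrice, Isaac.
Quentin is living and takes 1/30.
Beatrice is living and takes 1/30.
Isaac is living and takes 1/30.
Edmund is living and takes 1/10.
Harriet is living and takes 1/10.
Judith predeceased; the 1/10 allotted to Judith's branch passes to Judith's issue by representation.
The 1/10 is divided into 4 equal shares of 1/40 among Samuel, Albert, Martin, George.
Samuel is living and takes 1/40.
Albert is living and takes 1/40.
Martin is living and takes 1/40.
George is living and takes 1/40.
Victor predeceased; the 1/10 allotted to Victor's branch passes to Victor's issue by representation.
The 1/10 is divided into 2 equal shares of 1/20 among Nora, Charles.
Nora is living and takes 1/20.
Charles is living and takes 1/20.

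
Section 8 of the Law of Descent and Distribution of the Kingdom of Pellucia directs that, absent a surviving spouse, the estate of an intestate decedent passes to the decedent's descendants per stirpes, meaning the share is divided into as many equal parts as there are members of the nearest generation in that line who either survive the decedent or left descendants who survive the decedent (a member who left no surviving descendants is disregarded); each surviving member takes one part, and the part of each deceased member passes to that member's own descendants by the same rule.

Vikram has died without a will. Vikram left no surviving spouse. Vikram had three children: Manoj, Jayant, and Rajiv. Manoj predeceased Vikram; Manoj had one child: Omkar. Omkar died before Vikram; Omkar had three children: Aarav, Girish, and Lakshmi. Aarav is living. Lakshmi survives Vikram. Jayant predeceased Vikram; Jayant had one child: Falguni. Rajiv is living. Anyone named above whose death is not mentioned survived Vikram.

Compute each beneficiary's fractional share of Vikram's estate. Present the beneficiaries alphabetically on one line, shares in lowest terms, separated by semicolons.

There is no surviving spouse, so the entire estate passes to Vikram's descendants per stirpes.
The estate is divided into 3 equal shares of 1/3 among Manoj, Jayant, Rajiv.
Manoj predeceased; the 1/3 allotted to Manoj's branch passes to Manoj's issue by representation.
Omkar's line is the sole branch at this level, so the full 1/3 passes to Omkar's issue by representation.
The 1/3 is divided into 3 equal shares of 1/9 among Aarav, Girish, Lakshmi.
Aarav is living and takes 1/9.
Girish is living and takes 1/9.
Lakshmi is living and takes 1/9.
Jayant predeceased; the 1/3 allotted to Jayant's branch passes to Jayant's issue by representation.
Falguni is the sole taker at this level and receives the full 1/3.
Rajiv is living and takes 1/3.

Aarav 1/9; Falguni 1/3; Girish 1/9; Lakshmi 1/9; Rajiv 1/3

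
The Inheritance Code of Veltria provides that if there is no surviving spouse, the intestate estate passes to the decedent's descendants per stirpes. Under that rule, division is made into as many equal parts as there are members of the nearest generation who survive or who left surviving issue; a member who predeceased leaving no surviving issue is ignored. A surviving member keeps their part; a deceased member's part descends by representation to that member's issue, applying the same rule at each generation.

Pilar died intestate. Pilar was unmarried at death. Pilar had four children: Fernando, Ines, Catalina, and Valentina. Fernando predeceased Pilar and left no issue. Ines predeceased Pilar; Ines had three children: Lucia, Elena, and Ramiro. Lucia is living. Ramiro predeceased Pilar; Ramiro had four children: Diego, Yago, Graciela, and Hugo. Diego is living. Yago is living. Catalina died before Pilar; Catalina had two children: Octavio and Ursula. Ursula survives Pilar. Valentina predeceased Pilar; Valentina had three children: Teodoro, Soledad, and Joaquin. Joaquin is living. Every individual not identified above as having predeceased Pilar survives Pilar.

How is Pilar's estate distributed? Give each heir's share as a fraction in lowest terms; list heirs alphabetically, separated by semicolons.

Diego 1/36; Elena 1/9; Graciela 1/36; Hugo 1/36; Joaquin 1/9; Lucia 1/9; Octavio 1/6; Soledad 1/9; Teodoro 1/9; Ursula 1/6; Yago 1/36

There is no surviving spouse, so the entire estate passes to Pilar's descendants per stirpes.
Fernando left no surviving issue, so that branch lapses and is disregarded.
The estate is divided into 3 equal shares of 1/3 among Ines, Catalina, Valentina.
Ines predeceased; the 1/3 allotted to Ines's branch passes to Ines's issue by representation.
The 1/3 is divided into 3 equal shares of 1/9 among Lucia, Elena, Ramiro.
Lucia is living and takes 1/9.
Elena is living and takes 1/9.
Ramiro predeceased; the 1/9 allotted to Ramiro's branch passes to Ramiro's issue by representation.
The 1/9 is divided into 4 equal shares of 1/36 among Diego, Yago, Graciela, Hugo.
Diego is living and takes 1/36.
Yago is living and takes 1/36.
Graciela is living and takes 1/36.
Hugo is living and takes 1/36.
Catalina predeceased; the 1/3 allotted to Catalina's branch passes to Catalina's issue by representation.
The 1/3 is divided into 2 equal shares of 1/6 among Octavio, Ursula.
Octavio is living and takes 1/6.
Ursula is living and takes 1/6.
Valentina predeceased; the 1/3 allotted to Valentina's branch passes to Valentina's issue by representation.
The 1/3 is divided into 3 equal shares of 1/9 among Teodoro, Soledad, Joaquin.
Teodoro is living and takes 1/9.
Soledad is living and takes 1/9.
Joaquin is living and takes 1/9.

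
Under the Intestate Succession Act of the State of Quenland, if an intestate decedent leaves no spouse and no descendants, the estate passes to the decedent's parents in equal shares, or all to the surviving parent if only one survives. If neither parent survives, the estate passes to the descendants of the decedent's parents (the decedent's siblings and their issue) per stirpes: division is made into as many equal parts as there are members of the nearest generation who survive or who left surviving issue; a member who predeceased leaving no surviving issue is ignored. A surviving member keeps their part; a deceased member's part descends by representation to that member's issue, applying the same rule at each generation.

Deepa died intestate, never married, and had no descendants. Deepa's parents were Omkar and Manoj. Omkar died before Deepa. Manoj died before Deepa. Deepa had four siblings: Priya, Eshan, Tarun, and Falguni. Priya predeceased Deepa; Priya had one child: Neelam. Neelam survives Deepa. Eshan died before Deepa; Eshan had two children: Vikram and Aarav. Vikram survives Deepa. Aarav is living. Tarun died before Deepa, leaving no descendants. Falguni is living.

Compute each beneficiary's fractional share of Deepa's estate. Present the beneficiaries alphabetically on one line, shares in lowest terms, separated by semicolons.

Aarav 1/6; Falguni 1/3; Neelam 1/3; Vikram 1/6

Neither parent survives and there are no descendants, so the estate passes to Deepa's siblings and their issue per stirpes.
Tarun left no surviving issue, so that branch lapses and is disregarded.
The estate is divided into 3 equal shares of 1/3 among Priya, Eshan, Falguni.
Priya predeceased; the 1/3 allotted to Priya's branch passes to Priya's issue by representation.
Neelam is the sole taker at this level and receives the full 1/3.
Eshan predeceased; the 1/3 allotted to Eshan's branch passes to Eshan's issue by representation.
The 1/3 is divided into 2 equal shares of 1/6 among Vikram, Aarav.
Vikram is living and takes 1/6.
Aarav is living and takes 1/6.
Falguni is living and takes 1/3.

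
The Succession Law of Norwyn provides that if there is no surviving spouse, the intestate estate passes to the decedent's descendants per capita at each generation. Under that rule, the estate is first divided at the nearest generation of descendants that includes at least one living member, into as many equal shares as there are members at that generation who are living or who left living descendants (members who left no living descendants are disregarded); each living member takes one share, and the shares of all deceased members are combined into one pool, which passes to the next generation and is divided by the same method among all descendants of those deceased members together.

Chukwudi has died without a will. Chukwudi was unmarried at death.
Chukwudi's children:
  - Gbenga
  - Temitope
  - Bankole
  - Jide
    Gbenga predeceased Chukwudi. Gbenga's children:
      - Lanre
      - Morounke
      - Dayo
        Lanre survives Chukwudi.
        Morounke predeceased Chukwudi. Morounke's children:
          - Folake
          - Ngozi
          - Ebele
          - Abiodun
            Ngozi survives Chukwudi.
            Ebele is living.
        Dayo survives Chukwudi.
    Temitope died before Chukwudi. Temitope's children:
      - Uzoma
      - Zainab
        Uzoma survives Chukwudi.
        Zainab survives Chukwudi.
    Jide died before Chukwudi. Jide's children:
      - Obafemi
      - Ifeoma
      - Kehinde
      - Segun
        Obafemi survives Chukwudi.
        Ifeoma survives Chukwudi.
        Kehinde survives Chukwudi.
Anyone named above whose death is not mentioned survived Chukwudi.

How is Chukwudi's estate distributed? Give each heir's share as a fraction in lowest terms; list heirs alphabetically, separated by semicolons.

There is no surviving spouse, so the entire estate passes to Chukwudi's descendants per capita at each generation.
At generation 1 (Gbenga, Temitope, Bankole, Jide) there are 4 shares of (1)/4 = 1/4 each.
Living: Bankole — each takes 1/4.
Deceased: Gbenga, Temitope, and Jide. Their combined 3/4 is pooled and carried to generation 2.
At generation 2 (Lanre, Morounke, Dayo, Uzoma, Zainab, Obafemi, Ifeoma, Kehinde, Segun) there are 9 shares of (3/4)/9 = 1/12 each.
Living: Lanre, Dayo, Uzoma, Zainab, Obafemi, Ifeoma, Kehinde, and Segun — each takes 1/12.
Deceased: Morounke. That 1/12 share is carried to generation 3.
At generation 3 (Folake, Ngozi, Ebele, Abiodun) there are 4 shares of (1/12)/4 = 1/48 each.
Living: Folake, Ngozi, Ebele, and Abiodun — each takes 1/48.

Abiodun 1/48; Bankole 1/4; Dayo 1/12; Ebele 1/48; Folake 1/48; Ifeoma 1/12; Kehinde 1/12; Lanre 1/12; Ngozi 1/48; Obafemi 1/12; Segun 1/12; Uzoma 1/12; Zainab 1/12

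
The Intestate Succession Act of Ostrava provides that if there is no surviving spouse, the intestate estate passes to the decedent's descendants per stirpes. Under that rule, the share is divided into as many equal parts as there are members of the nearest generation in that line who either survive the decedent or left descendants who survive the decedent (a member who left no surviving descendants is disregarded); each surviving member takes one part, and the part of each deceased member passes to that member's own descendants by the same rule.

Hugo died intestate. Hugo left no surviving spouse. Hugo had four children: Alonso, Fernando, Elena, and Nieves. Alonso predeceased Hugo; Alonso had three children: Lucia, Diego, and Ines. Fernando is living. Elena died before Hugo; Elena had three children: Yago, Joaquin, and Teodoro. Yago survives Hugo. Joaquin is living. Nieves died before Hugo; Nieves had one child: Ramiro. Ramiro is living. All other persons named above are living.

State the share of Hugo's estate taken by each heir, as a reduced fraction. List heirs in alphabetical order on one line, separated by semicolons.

There is no surviving spouse, so the entire estate passes to Hugo's descendants per stirpes.
The estate is divided into 4 equal shares of 1/4 among Alonso, Fernando, Elena, Nieves.
Alonso predeceased; the 1/4 allotted to Alonso's branch passes to Alonso's issue by representation.
The 1/4 is divided into 3 equal shares of 1/12 among Lucia, Diego, Ines.
Lucia is living and takes 1/12.
Diego is living and takes 1/12.
Ines is living and takes 1/12.
Fernando is living and takes 1/4.
Elena predeceased; the 1/4 allotted to Elena's branch passes to Elena's issue by representation.
The 1/4 is divided into 3 equal shares of 1/12 among Yago, Joaquin, Teodoro.
Yago is living and takes 1/12.
Joaquin is living and takes 1/12.
Teodoro is living and takes 1/12.
Nieves predeceased; the 1/4 allotted to Nieves's branch passes to Nieves's issue by representation.
Ramiro is the sole taker at this level and receives the full 1/4.

Diego 1/12; Fernando 1/4; Ines 1/12; Joaquin 1/12; Lucia 1/12; Ramiro 1/4; Teodoro 1/12; Yago 1/12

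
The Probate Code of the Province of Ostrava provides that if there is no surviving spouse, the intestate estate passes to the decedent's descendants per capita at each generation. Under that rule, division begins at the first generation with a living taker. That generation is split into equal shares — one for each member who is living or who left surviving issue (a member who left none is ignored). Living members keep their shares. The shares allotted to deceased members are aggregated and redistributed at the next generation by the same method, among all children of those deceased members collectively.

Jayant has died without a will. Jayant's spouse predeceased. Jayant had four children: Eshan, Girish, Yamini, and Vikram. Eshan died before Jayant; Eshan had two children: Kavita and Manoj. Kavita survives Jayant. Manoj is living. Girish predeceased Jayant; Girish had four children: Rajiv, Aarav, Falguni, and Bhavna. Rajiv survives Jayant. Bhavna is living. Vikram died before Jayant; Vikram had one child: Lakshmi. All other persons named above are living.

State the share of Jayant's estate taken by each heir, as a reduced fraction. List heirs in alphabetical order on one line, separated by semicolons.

Aarav 3/28; Bhavna 3/28; Falguni 3/28; Kavita 3/28; Lakshmi 3/28; Manoj 3/28; Rajiv 3/28; Yamini 1/4

There is no surviving spouse, so the entire estate passes to Jayant's descendants per capita at each generation.
At generation 1 (Eshan, Girish, Yamini, Vikram) there are 4 shares of (1)/4 = 1/4 each.
Living: Yamini — each takes 1/4.
Deceased: Eshan, Girish, and Vikram. Their combined 3/4 is pooled and carried to generation 2.
At generation 2 (Kavita, Manoj, Rajiv, Aarav, Falguni, Bhavna, Lakshmi) there are 7 shares of (3/4)/7 = 3/28 each.
Living: Kavita, Manoj, Rajiv, Aarav, Falguni, Bhavna, and Lakshmi — each takes 3/28.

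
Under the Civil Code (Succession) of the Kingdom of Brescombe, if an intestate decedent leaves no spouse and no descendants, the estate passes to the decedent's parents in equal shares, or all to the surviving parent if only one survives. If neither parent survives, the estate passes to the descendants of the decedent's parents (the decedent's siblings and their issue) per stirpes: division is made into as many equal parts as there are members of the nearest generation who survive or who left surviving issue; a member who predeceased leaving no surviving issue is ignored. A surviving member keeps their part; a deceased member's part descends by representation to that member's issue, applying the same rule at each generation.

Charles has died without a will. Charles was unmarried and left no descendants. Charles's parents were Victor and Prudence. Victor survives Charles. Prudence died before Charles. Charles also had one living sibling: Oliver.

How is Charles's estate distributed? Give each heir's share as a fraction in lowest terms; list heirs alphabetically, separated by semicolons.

Only one parent, Victor, survives, so Victor takes the entire estate. The siblings take nothing because a surviving parent has priority.

Victor 1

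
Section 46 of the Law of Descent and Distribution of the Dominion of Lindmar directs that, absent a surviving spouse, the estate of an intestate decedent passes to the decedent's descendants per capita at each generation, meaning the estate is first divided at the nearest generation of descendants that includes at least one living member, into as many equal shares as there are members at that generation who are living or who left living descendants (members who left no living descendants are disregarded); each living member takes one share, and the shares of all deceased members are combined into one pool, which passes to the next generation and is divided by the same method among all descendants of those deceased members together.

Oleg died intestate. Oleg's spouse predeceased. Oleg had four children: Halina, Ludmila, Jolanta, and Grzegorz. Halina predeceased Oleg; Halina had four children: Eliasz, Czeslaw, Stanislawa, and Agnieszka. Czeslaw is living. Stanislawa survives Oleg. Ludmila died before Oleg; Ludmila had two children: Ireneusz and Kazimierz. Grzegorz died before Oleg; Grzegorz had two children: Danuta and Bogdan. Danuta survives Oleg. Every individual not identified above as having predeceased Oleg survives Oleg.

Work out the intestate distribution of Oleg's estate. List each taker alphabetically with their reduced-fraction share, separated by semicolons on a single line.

Agnieszka 3/32; Bogdan 3/32; Czeslaw 3/32; Danuta 3/32; Eliasz 3/32; Ireneusz 3/32; Jolanta 1/4; Kazimierz 3/32; Stanislawa 3/32

There is no surviving spouse, so the entire estate passes to Oleg's descendants per capita at each generation.
At generation 1 (Halina, Ludmila, Jolanta, Grzegorz) there are 4 shares of (1)/4 = 1/4 each.
Living: Jolanta — each takes 1/4.
Deceased: Halina, Ludmila, and Grzegorz. Their combined 3/4 is pooled and carried to generation 2.
At generation 2 (Eliasz, Czeslaw, Stanislawa, Agnieszka, Ireneusz, Kazimierz, Danuta, Bogdan) there are 8 shares of (3/4)/8 = 3/32 each.
Living: Eliasz, Czeslaw, Stanislawa, Agnieszka, Ireneusz, Kazimierz, Danuta, and Bogdan — each takes 3/32.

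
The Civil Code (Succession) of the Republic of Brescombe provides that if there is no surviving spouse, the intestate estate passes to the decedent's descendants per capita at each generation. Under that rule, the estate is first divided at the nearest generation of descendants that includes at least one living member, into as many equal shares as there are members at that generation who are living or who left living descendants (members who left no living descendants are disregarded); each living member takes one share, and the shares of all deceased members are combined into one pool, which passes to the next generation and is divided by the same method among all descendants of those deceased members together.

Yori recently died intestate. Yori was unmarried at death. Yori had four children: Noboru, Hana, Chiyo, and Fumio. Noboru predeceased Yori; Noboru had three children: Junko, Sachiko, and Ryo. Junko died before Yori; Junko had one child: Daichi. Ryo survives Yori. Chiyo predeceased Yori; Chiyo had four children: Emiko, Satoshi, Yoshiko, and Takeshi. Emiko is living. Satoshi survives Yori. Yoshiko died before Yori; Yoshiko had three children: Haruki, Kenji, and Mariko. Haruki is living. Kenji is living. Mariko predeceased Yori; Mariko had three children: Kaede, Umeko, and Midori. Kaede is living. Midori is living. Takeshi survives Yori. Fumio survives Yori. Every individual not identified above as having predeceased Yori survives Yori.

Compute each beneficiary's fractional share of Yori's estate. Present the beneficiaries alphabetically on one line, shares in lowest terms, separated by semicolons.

Daichi 1/28; Emiko 1/14; Fumio 1/4; Hana 1/4; Haruki 1/28; Kaede 1/84; Kenji 1/28; Midori 1/84; Ryo 1/14; Sachiko 1/14; Satoshi 1/14; Takeshi 1/14; Umeko 1/84

There is no surviving spouse, so the entire estate passes to Yori's descendants per capita at each generation.
At generation 1 (Noboru, Hana, Chiyo, Fumio) there are 4 shares of (1)/4 = 1/4 each.
Living: Hana and Fumio — each takes 1/4.
Deceased: Noboru and Chiyo. Their combined 1/2 is pooled and carried to generation 2.
At generation 2 (Junko, Sachiko, Ryo, Emiko, Satoshi, Yoshiko, Takeshi) there are 7 shares of (1/2)/7 = 1/14 each.
Living: Sachiko, Ryo, Emiko, Satoshi, and Takeshi — each takes 1/14.
Deceased: Junko and Yoshiko. Their combined 1/7 is pooled and carried to generation 3.
At generation 3 (Daichi, Haruki, Kenji, Mariko) there are 4 shares of (1/7)/4 = 1/28 each.
Living: Daichi, Haruki, and Kenji — each takes 1/28.
Deceased: Mariko. That 1/28 share is carried to generation 4.
At generation 4 (Kaede, Umeko, Midori) there are 3 shares of (1/28)/3 = 1/84 each.
Living: Kaede, Umeko, and Midori — each takes 1/84.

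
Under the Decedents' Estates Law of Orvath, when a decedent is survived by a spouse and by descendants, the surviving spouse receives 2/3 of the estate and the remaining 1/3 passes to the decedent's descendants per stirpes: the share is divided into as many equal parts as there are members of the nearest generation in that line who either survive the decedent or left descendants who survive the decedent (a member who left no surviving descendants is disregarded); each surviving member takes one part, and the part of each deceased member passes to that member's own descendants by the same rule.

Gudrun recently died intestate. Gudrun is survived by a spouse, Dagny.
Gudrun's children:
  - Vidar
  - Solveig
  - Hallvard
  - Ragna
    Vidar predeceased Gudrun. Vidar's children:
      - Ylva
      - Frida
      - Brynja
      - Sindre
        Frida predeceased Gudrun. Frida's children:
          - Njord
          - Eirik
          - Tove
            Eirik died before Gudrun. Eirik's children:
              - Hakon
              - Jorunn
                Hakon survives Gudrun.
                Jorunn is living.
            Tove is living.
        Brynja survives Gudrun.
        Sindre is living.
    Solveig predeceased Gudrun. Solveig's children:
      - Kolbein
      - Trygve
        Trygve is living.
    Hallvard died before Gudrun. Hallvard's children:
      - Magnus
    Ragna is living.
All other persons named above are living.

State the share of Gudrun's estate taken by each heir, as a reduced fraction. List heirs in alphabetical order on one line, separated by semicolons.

Dagny, as surviving spouse, takes 2/3.
The remaining 1/3 passes to Gudrun's descendants per stirpes.
The 1/3 is divided into 4 equal shares of 1/12 among Vidar, Solveig, Hallvard, Ragna.
Vidar predeceased; the 1/12 allotted to Vidar's branch passes to Vidar's issue by representation.
The 1/12 is divided into 4 equal shares of 1/48 among Ylva, Frida, Brynja, Sindre.
Ylva is living and takes 1/48.
Frida predeceased; the 1/48 allotted to Frida's branch passes to Frida's issue by representation.
The 1/48 is divided into 3 equal shares of 1/144 among Njord, Eirik, Tove.
Njord is living and takes 1/144.
Eirik predeceased; the 1/144 allotted to Eirik's branch passes to Eirik's issue by representation.
The 1/144 is divided into 2 equal shares of 1/288 among Hakon, Jorunn.
Hakon is living and takes 1/288.
Jorunn is living and takes 1/288.
Tove is living and takes 1/144.
Brynja is living and takes 1/48.
Sindre is living and takes 1/48.
Solveig predeceased; the 1/12 allotted to Solveig's branch passes to Solveig's issue by representation.
The 1/12 is divided into 2 equal shares of 1/24 among Kolbein, Trygve.
Kolbein is living and takes 1/24.
Trygve is living and takes 1/24.
Hallvard predeceased; the 1/12 allotted to Hallvard's branch passes to Hallvard's issue by representation.
Magnus is the sole taker at this level and receives the full 1/12.
Ragna is living and takes 1/12.

Brynja 1/48; Dagny 2/3; Hakon 1/288; Jorunn 1/288; Kolbein 1/24; Magnus 1/12; Njord 1/144; Ragna 1/12; Sindre 1/48; Tove 1/144; Trygve 1/24; Ylva 1/48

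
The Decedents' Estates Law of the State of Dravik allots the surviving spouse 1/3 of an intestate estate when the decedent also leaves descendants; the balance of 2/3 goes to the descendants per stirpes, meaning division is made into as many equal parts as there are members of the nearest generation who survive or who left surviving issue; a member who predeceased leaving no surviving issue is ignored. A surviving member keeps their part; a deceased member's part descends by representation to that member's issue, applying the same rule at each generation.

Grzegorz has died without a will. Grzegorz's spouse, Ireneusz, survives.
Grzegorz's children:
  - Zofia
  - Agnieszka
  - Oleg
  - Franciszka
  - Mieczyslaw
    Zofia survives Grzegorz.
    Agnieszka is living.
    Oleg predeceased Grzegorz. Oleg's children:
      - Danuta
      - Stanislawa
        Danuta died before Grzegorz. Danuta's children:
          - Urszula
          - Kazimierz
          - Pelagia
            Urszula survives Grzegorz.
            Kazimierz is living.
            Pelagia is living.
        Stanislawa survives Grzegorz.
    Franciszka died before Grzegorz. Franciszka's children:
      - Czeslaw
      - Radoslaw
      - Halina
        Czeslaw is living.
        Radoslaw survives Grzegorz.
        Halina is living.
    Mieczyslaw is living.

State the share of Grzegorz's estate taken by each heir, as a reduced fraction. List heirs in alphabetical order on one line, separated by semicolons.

Agnieszka 2/15; Czeslaw 2/45; Halina 2/45; Ireneusz 1/3; Kazimierz 1/45; Mieczyslaw 2/15; Pelagia 1/45; Radoslaw 2/45; Stanislawa 1/15; Urszula 1/45; Zofia 2/15

Ireneusz, as surviving spouse, takes 1/3.
The remaining 2/3 passes to Grzegorz's descendants per stirpes.
The 2/3 is divided into 5 equal shares of 2/15 among Zofia, Agnieszka, Oleg, Franciszka, Mieczyslaw.
Zofia is living and takes 2/15.
Agnieszka is living and takes 2/15.
Oleg predeceased; the 2/15 allotted to Oleg's branch passes to Oleg's issue by representation.
The 2/15 is divided into 2 equal shares of 1/15 among Danuta, Stanislawa.
Danuta predeceased; the 1/15 allotted to Danuta's branch passes to Danuta's issue by representation.
The 1/15 is divided into 3 equal shares of 1/45 among Urszula, Kazimierz, Pelagia.
Urszula is living and takes 1/45.
Kazimierz is living and takes 1/45.
Pelagia is living and takes 1/45.
Stanislawa is living and takes 1/15.
Franciszka predeceased; the 2/15 allotted to Franciszka's branch passes to Franciszka's issue by representation.
The 2/15 is divided into 3 equal shares of 2/45 among Czeslaw, Radoslaw, Halina.
Czeslaw is living and takes 2/45.
Radoslaw is living and takes 2/45.
Halina is living and takes 2/45.
Mieczyslaw is living and takes 2/15.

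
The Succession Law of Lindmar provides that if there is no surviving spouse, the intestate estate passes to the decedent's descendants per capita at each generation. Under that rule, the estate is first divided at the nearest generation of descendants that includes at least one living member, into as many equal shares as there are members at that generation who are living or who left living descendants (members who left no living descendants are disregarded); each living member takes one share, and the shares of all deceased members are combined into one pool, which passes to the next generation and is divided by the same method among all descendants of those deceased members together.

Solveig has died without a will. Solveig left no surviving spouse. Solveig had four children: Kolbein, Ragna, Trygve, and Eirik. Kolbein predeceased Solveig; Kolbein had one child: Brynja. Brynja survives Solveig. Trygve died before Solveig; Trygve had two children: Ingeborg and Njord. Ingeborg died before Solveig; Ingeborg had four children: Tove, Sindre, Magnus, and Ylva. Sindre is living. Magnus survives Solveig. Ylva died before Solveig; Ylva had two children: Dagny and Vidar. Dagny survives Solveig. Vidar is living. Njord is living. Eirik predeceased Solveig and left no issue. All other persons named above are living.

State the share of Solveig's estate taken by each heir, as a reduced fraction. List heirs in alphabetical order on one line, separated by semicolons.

There is no surviving spouse, so the entire estate passes to Solveig's descendants per capita at each generation.
At generation 1 (Kolbein, Ragna, Trygve) there are 3 shares of (1)/3 = 1/3 each.
Living: Ragna — each takes 1/3.
Deceased: Kolbein and Trygve. Their combined 2/3 is pooled and carried to generation 2.
At generation 2 (Brynja, Ingeborg, Njord) there are 3 shares of (2/3)/3 = 2/9 each.
Living: Brynja and Njord — each takes 2/9.
Deceased: Ingeborg. That 2/9 share is carried to generation 3.
At generation 3 (Tove, Sindre, Magnus, Ylva) there are 4 shares of (2/9)/4 = 1/18 each.
Living: Tove, Sindre, and Magnus — each takes 1/18.
Deceased: Ylva. That 1/18 share is carried to generation 4.
At generation 4 (Dagny, Vidar) there are 2 shares of (1/18)/2 = 1/36 each.
Living: Dagny and Vidar — each takes 1/36.

Brynja 2/9; Dagny 1/36; Magnus 1/18; Njord 2/9; Ragna 1/3; Sindre 1/18; Tove 1/18; Vidar 1/36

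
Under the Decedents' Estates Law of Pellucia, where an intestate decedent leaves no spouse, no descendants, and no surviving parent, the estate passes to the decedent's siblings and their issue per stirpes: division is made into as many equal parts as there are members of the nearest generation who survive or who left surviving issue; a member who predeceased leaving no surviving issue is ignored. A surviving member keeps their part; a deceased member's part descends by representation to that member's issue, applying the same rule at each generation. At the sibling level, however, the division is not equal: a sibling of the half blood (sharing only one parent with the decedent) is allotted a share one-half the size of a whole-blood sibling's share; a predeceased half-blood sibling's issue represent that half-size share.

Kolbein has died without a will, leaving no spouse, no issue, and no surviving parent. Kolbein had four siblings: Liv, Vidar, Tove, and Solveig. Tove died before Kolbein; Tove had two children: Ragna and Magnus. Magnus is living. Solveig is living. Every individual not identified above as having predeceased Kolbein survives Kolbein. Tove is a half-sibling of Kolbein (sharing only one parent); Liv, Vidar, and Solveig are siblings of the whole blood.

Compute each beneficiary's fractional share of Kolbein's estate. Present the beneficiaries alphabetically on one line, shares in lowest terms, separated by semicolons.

No spouse, descendants, or parent survives, so the estate passes to Kolbein's siblings per stirpes.
Half-blood siblings count for one-half the weight of whole-blood siblings at the initial division.
Dividing 1 in proportion to weights (total weight 7/2): Liv (weight 1) → 2/7; Vidar (weight 1) → 2/7; Tove (weight 1/2) → 1/7; Solveig (weight 1) → 2/7.
Liv is living and takes 2/7.
Vidar is living and takes 2/7.
Tove predeceased; the 1/7 allotted to Tove's branch passes to Tove's issue by representation.
The 1/7 is divided into 2 equal shares of 1/14 among Ragna, Magnus.
Ragna is living and takes 1/14.
Magnus is living and takes 1/14.
Solveig is living and takes 2/7.

Liv 2/7; Magnus 1/14; Ragna 1/14; Solveig 2/7; Vidar 2/7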